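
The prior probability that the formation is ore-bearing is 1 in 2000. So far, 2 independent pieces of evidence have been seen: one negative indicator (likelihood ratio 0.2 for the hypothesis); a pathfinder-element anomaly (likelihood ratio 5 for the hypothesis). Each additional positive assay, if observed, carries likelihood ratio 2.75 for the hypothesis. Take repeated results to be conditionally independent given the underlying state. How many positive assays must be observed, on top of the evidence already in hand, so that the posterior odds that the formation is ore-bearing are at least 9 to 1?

10

Prior odds = 0.0005/0.9995 = 1/1999.
Combined Bayes factor of the evidence already in hand = 0.2 × 5 = 1.
Odds after that evidence = (1/1999) × 1 = 1/1999.
Target odds = 9.
Need 2.75ⁿ ≥ 9 ÷ (1/1999) = 17991.
2.75⁹ ≈8994.86 falls short of 17991 but 2.75¹⁰ ≈24735.9 reaches it, so n = 10.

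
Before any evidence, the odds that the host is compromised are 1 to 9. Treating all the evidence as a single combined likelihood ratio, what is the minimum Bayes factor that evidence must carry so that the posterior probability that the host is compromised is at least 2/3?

18

Prior odds = 1/9.
Target odds = (2/3)/(1/3) = 2.
Required Bayes factor = 2 ÷ (1/9) = 18.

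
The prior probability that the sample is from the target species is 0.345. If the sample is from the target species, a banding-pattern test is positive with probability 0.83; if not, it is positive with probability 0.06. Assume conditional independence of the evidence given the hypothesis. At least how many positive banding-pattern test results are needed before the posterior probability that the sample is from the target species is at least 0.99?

2

Prior odds: 0.345 ÷ 0.655 = 69/131.
Likelihood ratio of a positive = 0.83/0.06 = 83/6.
Target posterior odds = 0.99/0.01 = 99.
Require (83/6)ⁿ ≥ 99 ÷ (69/131) = 4323/23.
(83/6)¹ = 83/6 falls short of 4323/23 but (83/6)² = 6889/36 reaches it, so n = 2.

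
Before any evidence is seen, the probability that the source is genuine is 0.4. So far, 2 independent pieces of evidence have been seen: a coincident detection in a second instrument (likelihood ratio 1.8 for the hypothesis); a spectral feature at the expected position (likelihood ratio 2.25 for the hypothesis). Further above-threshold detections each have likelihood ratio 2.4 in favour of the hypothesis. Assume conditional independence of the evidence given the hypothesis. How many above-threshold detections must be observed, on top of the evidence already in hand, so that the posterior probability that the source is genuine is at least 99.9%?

Prior odds = 0.4/0.6 = 2/3.
Combined Bayes factor of the evidence already in hand = 1.8 × 2.25 = 4.05.
Odds after that evidence = (2/3) × 4.05 = 2.7.
Target odds = 0.999/0.001 = 999.
Need 2.4ⁿ ≥ 999 ÷ 2.7 = 370.
2.4⁶ = 2985984/15625 falls short of 370 but 2.4⁷ = 35831808/78125 reaches it, so n = 7.

7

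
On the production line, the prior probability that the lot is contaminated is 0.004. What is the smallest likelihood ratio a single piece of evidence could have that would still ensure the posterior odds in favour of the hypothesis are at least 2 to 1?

Prior odds = 0.004/0.996 = 1/249.
Target odds = 2.
Required Bayes factor = 2 ÷ (1/249) = 498.

498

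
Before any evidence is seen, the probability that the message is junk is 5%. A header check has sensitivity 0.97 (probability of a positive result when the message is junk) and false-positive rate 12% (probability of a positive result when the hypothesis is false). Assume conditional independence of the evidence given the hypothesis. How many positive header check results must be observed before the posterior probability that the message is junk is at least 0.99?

4

Prior odds = 0.05/0.95 = 1/19.
Likelihood ratio of a positive result = 0.97/0.12 = 97/12.
Target posterior odds = 0.99/0.01 = 99.
Need (1/19) × (97/12)ⁿ ≥ 99, i.e. (97/12)ⁿ ≥ 1881.
(97/12)³ = 912673/1728 falls short of 1881 but (97/12)⁴ = 88529281/20736 reaches it, so n = 4.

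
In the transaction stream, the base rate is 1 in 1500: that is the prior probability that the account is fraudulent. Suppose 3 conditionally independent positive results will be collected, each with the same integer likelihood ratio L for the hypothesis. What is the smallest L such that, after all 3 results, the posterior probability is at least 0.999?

Prior odds = (1/1500)/(1499/1500) = 1/1499.
Target odds = 0.999/0.001 = 999.
Need L³ ≥ 999 ÷ (1/1499) = 1497501.
114³ = 1481544 < 1497501 ≤ 1520875 = 115³, so L = 115.

115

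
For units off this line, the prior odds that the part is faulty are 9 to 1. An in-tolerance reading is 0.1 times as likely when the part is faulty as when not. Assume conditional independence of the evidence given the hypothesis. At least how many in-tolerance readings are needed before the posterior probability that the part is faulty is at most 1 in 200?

4

Prior odds = 9.
Likelihood ratio per in-tolerance reading = 0.1.
Target odds: 0.005 ÷ 0.995 = 1/199.
Need 9 × 0.1ⁿ ≤ 1/199, i.e. 0.1ⁿ ≤ 1/1791.
0.1³ = 0.001 is still above 1/1791 but 0.1⁴ = 0.0001 is at or below it, so n = 4.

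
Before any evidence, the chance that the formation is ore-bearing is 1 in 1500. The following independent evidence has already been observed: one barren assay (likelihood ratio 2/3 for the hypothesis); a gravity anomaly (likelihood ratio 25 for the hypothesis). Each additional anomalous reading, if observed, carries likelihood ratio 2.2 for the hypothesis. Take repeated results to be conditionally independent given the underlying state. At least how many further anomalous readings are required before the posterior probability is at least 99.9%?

Prior odds = (1/1500)/(1499/1500) = 1/1499.
Combined Bayes factor of the evidence already in hand = (2/3) × 25 = 50/3.
Odds after that evidence = (1/1499) × 50/3 = 50/4497.
Target odds = 0.999/0.001 = 999.
Need 2.2ⁿ ≥ 999 ÷ (50/4497) = 89850.06.
2.2¹⁴ ≈62218.2 falls short of 89850.06 but 2.2¹⁵ ≈136880 reaches it, so n = 15.

15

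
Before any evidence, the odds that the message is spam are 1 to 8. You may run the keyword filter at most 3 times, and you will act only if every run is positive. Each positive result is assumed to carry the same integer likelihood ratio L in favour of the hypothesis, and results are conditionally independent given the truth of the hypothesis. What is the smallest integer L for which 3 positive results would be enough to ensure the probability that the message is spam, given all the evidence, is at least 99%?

10

Prior odds = 0.125.
Target odds = 0.99/0.01 = 99.
Need L³ ≥ 99 ÷ 0.125 = 792.
9³ = 729 < 792 ≤ 1000 = 10³, so L = 10.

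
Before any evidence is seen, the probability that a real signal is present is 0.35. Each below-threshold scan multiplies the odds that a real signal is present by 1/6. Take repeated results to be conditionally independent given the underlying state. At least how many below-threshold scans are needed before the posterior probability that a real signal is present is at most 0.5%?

Prior odds: 0.35 ÷ 0.65 = 7/13.
Likelihood ratio per below-threshold scan = 1/6.
Target odds: 0.005 ÷ 0.995 = 1/199.
Require (1/6)ⁿ ≤ 1/199 ÷ (7/13) = 13/1393.
(1/6)² = 1/36 is still above 13/1393 but (1/6)³ = 1/216 is at or below it, so n = 3.

3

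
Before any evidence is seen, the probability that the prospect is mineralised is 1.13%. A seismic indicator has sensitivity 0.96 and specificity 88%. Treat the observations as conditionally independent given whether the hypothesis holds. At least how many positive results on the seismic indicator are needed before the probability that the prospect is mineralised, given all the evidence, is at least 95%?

4

Prior odds = 0.0113/0.9887 = 113/9887.
False-positive rate = 1 − 0.88 = 0.12; likelihood ratio of a positive = 0.96/0.12 = 8.
Target posterior odds = 0.95/0.05 = 19.
Need (113/9887) × 8ⁿ ≥ 19, i.e. 8ⁿ ≥ 187853/113.
8³ = 512 falls short of 187853/113 but 8⁴ = 4096 reaches it, so n = 4.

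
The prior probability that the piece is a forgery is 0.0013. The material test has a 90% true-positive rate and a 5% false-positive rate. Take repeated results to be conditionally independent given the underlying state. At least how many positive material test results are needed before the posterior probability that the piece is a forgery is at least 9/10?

Prior odds: 0.0013 ÷ 0.9987 = 13/9987.
Likelihood ratio of a positive result = 0.9/0.05 = 18.
Target posterior odds = 0.9/0.1 = 9.
Need (13/9987) × 18ⁿ ≥ 9, i.e. 18ⁿ ≥ 89883/13.
18³ = 5832 falls short of 89883/13 but 18⁴ = 104976 reaches it, so n = 4.

4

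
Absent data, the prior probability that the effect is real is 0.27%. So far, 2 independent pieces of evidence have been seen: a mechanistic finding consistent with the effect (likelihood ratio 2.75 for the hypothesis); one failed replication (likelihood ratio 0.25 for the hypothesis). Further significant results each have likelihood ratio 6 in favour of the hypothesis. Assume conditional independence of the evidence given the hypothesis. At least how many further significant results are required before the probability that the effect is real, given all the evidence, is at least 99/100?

Prior odds = 0.0027/0.9973 = 27/9973.
Combined Bayes factor of the evidence already in hand = 2.75 × 0.25 = 0.6875.
Odds after that evidence = (27/9973) × 0.6875 = 297/159568.
Target odds = 0.99/0.01 = 99.
Need 6ⁿ ≥ 99 ÷ (297/159568) = 159568/3.
6⁶ = 46656 falls short of 159568/3 but 6⁷ = 279936 reaches it, so n = 7.

7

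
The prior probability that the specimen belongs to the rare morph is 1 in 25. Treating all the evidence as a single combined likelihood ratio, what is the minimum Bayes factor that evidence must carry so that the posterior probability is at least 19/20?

456

Prior odds = 0.04/0.96 = 1/24.
Target odds = 0.95/0.05 = 19.
Required Bayes factor = 19 ÷ (1/24) = 456.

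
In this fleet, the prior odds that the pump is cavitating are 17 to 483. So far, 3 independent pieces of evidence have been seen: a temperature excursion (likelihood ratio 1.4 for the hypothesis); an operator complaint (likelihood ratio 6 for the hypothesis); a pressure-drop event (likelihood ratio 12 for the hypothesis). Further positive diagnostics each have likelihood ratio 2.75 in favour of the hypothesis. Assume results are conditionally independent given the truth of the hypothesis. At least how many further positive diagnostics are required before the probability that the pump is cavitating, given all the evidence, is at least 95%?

2

Prior odds = 17/483.
Combined Bayes factor of the evidence already in hand = 1.4 × 6 × 12 = 100.8.
Odds after that evidence = (17/483) × 100.8 = 408/115.
Target odds = 0.95/0.05 = 19.
Need 2.75ⁿ ≥ 19 ÷ (408/115) = 2185/408.
2.75¹ = 2.75 falls short of 2185/408 but 2.75² = 7.5625 reaches it, so n = 2.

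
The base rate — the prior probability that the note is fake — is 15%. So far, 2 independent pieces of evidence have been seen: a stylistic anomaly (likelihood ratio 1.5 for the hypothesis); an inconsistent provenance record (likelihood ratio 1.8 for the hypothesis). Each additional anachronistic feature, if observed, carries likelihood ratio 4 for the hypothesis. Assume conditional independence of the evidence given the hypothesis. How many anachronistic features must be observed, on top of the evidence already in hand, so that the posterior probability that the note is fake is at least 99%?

Prior odds = 0.15/0.85 = 3/17.
Combined Bayes factor of the evidence already in hand = 1.5 × 1.8 = 2.7.
Odds after that evidence = (3/17) × 2.7 = 81/170.
Target odds = 0.99/0.01 = 99.
Need 4ⁿ ≥ 99 ÷ (81/170) = 1870/9.
4³ = 64 falls short of 1870/9 but 4⁴ = 256 reaches it, so n = 4.

4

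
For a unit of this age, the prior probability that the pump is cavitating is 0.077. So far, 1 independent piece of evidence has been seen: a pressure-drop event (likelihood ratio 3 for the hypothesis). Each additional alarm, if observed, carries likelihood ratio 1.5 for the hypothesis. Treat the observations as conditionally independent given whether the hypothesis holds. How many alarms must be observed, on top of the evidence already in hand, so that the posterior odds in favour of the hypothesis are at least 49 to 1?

14

Prior odds = 0.077/0.923 = 77/923.
Bayes factor of the evidence already in hand = 3.
Odds after that evidence = (77/923) × 3 = 231/923.
Target odds = 49.
Need 1.5ⁿ ≥ 49 ÷ (231/923) = 6461/33.
1.5¹³ = 1594323/8192 falls short of 6461/33 but 1.5¹⁴ = 4782969/16384 reaches it, so n = 14.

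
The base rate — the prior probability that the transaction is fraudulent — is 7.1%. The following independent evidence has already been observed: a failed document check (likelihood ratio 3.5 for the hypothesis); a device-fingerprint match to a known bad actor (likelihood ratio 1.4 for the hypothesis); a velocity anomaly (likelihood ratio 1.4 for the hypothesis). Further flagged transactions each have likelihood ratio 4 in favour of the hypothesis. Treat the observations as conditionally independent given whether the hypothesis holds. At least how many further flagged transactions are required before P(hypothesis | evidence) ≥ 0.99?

4

Prior odds = 0.071/0.929 = 71/929.
Combined Bayes factor of the evidence already in hand = 3.5 × 1.4 × 1.4 = 6.86.
Odds after that evidence = (71/929) × 6.86 = 24353/46450.
Target odds = 0.99/0.01 = 99.
Need 4ⁿ ≥ 99 ÷ (24353/46450) = 4598550/24353.
4³ = 64 falls short of 4598550/24353 but 4⁴ = 256 reaches it, so n = 4.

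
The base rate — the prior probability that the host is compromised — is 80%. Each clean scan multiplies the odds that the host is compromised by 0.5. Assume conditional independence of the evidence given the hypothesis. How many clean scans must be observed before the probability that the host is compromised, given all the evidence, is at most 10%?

Prior odds = 0.8/0.2 = 4.
Likelihood ratio per clean scan = 0.5.
Target posterior odds = 0.1/0.9 = 1/9.
Require 0.5ⁿ ≤ 1/9 ÷ 4 = 1/36.
0.5⁵ = 0.03125 is still above 1/36 but 0.5⁶ = 0.015625 is at or below it, so n = 6.

6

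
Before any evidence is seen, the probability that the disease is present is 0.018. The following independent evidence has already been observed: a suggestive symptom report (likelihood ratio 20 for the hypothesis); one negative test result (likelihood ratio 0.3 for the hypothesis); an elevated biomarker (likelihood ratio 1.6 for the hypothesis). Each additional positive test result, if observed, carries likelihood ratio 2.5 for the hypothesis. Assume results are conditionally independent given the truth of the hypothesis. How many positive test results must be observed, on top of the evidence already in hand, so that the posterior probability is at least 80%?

4

Prior odds = 0.018/0.982 = 9/491.
Combined Bayes factor of the evidence already in hand = 20 × 0.3 × 1.6 = 9.6.
Odds after that evidence = (9/491) × 9.6 = 432/2455.
Target odds = 0.8/0.2 = 4.
Need 2.5ⁿ ≥ 4 ÷ (432/2455) = 2455/108.
2.5³ = 15.625 falls short of 2455/108 but 2.5⁴ = 39.0625 reaches it, so n = 4.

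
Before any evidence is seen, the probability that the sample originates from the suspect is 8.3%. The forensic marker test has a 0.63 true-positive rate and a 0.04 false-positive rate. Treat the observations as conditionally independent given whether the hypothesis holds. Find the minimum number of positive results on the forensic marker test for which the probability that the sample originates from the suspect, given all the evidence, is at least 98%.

3

Prior odds: 0.083 ÷ 0.917 = 83/917.
Likelihood ratio of a positive result = 0.63/0.04 = 15.75.
Target odds: 0.98 ÷ 0.02 = 49.
Require 15.75ⁿ ≥ 49 ÷ (83/917) = 44933/83.
15.75² = 248.0625 falls short of 44933/83 but 15.75³ = 3906.984375 reaches it, so n = 3.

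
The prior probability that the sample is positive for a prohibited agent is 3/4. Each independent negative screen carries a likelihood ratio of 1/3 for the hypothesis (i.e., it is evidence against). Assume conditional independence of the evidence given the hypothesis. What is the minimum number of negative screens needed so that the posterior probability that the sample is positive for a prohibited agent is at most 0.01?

6

Prior odds: 0.75 ÷ 0.25 = 3.
Likelihood ratio per negative screen = 1/3.
Target odds: 0.01 ÷ 0.99 = 1/99.
Need 3 × (1/3)ⁿ ≤ 1/99, i.e. (1/3)ⁿ ≤ 1/297.
(1/3)⁵ = 1/243 is still above 1/297 but (1/3)⁶ = 1/729 is at or below it, so n = 6.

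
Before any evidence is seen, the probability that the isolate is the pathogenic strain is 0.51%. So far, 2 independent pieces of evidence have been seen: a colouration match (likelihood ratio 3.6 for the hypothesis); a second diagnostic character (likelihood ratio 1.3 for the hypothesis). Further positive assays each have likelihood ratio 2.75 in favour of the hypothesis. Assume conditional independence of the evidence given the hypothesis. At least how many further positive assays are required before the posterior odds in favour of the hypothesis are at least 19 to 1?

Prior odds = 0.0051/0.9949 = 51/9949.
Combined Bayes factor of the evidence already in hand = 3.6 × 1.3 = 4.68.
Odds after that evidence = (51/9949) × 4.68 = 5967/248725.
Target odds = 19.
Need 2.75ⁿ ≥ 19 ÷ (5967/248725) = 4725775/5967.
2.75⁶ = 1771561/4096 falls short of 4725775/5967 but 2.75⁷ = 19487171/16384 reaches it, so n = 7.

7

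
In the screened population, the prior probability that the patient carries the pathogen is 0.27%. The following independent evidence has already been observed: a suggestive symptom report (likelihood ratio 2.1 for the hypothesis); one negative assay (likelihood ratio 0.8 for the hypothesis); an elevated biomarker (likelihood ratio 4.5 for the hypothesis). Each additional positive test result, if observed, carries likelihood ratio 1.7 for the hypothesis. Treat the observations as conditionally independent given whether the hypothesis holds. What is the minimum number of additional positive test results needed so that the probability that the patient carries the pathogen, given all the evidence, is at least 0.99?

Prior odds = 0.0027/0.9973 = 27/9973.
Combined Bayes factor of the evidence already in hand = 2.1 × 0.8 × 4.5 = 7.56.
Odds after that evidence = (27/9973) × 7.56 = 5103/249325.
Target odds = 0.99/0.01 = 99.
Need 1.7ⁿ ≥ 99 ÷ (5103/249325) = 2742575/567.
1.7¹⁵ ≈2862.42 falls short of 2742575/567 but 1.7¹⁶ ≈4866.12 reaches it, so n = 16.

16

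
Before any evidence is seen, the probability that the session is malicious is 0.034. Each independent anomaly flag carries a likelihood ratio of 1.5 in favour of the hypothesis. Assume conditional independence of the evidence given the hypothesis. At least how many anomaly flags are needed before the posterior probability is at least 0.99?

20

Prior odds: 0.034 ÷ 0.966 = 17/483.
Likelihood ratio per anomaly flag = 1.5.
Target posterior odds = 0.99/0.01 = 99.
Need (17/483) × 1.5ⁿ ≥ 99, i.e. 1.5ⁿ ≥ 47817/17.
1.5¹⁹ ≈2216.84 falls short of 47817/17 but 1.5²⁰ ≈3325.26 reaches it, so n = 20.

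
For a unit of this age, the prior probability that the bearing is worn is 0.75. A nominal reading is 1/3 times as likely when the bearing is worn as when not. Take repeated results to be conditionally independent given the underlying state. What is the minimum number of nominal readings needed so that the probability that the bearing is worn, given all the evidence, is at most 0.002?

Prior odds: 0.75 ÷ 0.25 = 3.
Likelihood ratio per nominal reading = 1/3.
Target odds: 0.002 ÷ 0.998 = 1/499.
Need 3 × (1/3)ⁿ ≤ 1/499, i.e. (1/3)ⁿ ≤ 1/1497.
(1/3)⁶ = 1/729 is still above 1/1497 but (1/3)⁷ = 1/2187 is at or below it, so n = 7.

7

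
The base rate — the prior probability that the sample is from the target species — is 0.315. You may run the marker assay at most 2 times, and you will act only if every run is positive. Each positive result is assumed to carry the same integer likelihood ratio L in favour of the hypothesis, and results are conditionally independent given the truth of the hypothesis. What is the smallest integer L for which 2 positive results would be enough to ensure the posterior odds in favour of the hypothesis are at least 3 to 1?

Prior odds = 0.315/0.685 = 63/137.
Target odds = 3.
Need L² ≥ 3 ÷ (63/137) = 137/21.
2² = 4 < 137/21 ≤ 9 = 3², so L = 3.

3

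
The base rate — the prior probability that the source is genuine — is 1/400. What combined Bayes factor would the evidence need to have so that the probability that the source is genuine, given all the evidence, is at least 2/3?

Prior odds = 0.0025/0.9975 = 1/399.
Target odds = (2/3)/(1/3) = 2.
Required Bayes factor = 2 ÷ (1/399) = 798.

798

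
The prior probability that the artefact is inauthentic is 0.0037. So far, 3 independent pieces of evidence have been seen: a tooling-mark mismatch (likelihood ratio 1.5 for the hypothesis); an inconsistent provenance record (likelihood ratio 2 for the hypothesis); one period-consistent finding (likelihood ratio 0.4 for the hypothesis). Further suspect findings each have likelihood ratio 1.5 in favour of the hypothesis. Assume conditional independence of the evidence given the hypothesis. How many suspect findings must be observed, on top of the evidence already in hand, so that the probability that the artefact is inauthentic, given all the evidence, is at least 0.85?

18

Prior odds = 0.0037/0.9963 = 37/9963.
Combined Bayes factor of the evidence already in hand = 1.5 × 2 × 0.4 = 1.2.
Odds after that evidence = (37/9963) × 1.2 = 74/16605.
Target odds = 0.85/0.15 = 17/3.
Need 1.5ⁿ ≥ 17/3 ÷ (74/16605) = 94095/74.
1.5¹⁷ = 129140163/131072 falls short of 94095/74 but 1.5¹⁸ = 387420489/262144 reaches it, so n = 18.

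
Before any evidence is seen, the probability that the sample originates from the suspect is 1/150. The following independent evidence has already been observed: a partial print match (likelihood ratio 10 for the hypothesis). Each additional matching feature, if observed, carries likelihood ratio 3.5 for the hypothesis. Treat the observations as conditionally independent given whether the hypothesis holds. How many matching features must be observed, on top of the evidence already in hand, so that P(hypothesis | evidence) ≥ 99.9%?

8

Prior odds = (1/150)/(149/150) = 1/149.
Bayes factor of the evidence already in hand = 10.
Odds after that evidence = (1/149) × 10 = 10/149.
Target odds = 0.999/0.001 = 999.
Need 3.5ⁿ ≥ 999 ÷ (10/149) = 14885.1.
3.5⁷ = 823543/128 falls short of 14885.1 but 3.5⁸ = 5764801/256 reaches it, so n = 8.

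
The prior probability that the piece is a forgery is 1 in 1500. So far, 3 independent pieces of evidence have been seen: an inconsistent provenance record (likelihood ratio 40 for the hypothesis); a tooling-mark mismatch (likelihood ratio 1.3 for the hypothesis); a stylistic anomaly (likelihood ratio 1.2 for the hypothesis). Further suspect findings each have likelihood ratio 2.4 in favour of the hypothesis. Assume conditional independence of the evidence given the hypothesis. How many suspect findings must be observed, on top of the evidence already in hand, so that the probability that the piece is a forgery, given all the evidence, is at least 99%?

Prior odds = (1/1500)/(1499/1500) = 1/1499.
Combined Bayes factor of the evidence already in hand = 40 × 1.3 × 1.2 = 62.4.
Odds after that evidence = (1/1499) × 62.4 = 312/7495.
Target odds = 0.99/0.01 = 99.
Need 2.4ⁿ ≥ 99 ÷ (312/7495) = 247335/104.
2.4⁸ = 429981696/390625 falls short of 247335/104 but 2.4⁹ ≈2641.81 reaches it, so n = 9.

9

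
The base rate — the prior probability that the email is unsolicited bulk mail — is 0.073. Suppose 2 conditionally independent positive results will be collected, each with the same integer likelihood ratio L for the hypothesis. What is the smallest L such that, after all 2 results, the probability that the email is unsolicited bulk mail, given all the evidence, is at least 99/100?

Prior odds = 0.073/0.927 = 73/927.
Target odds = 0.99/0.01 = 99.
Need L² ≥ 99 ÷ (73/927) = 91773/73.
35² = 1225 < 91773/73 ≤ 1296 = 36², so L = 36.

36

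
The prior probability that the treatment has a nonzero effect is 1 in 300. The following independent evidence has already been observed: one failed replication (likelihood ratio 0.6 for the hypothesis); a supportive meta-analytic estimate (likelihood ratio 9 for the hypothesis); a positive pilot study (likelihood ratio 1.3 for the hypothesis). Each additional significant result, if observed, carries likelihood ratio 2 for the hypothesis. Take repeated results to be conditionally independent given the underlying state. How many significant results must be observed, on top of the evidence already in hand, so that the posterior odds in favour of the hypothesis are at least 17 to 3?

Prior odds = (1/300)/(299/300) = 1/299.
Combined Bayes factor of the evidence already in hand = 0.6 × 9 × 1.3 = 7.02.
Odds after that evidence = (1/299) × 7.02 = 27/1150.
Target odds = 17/3.
Need 2ⁿ ≥ 17/3 ÷ (27/1150) = 19550/81.
2⁷ = 128 falls short of 19550/81 but 2⁸ = 256 reaches it, so n = 8.

8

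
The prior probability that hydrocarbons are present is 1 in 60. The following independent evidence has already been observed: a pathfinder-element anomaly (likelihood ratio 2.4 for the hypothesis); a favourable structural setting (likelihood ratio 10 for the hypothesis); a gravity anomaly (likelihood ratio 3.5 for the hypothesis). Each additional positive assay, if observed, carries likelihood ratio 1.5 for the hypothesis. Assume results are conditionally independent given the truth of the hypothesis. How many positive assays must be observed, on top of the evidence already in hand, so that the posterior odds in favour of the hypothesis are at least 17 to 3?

Prior odds = (1/60)/(59/60) = 1/59.
Combined Bayes factor of the evidence already in hand = 2.4 × 10 × 3.5 = 84.
Odds after that evidence = (1/59) × 84 = 84/59.
Target odds = 17/3.
Need 1.5ⁿ ≥ 17/3 ÷ (84/59) = 1003/252.
1.5³ = 3.375 falls short of 1003/252 but 1.5⁴ = 5.0625 reaches it, so n = 4.

4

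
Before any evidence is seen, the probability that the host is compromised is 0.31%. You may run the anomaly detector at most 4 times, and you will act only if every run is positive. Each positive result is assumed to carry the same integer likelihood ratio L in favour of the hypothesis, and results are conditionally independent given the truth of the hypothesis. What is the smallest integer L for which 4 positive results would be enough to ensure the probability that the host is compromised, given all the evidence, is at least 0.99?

14

Prior odds = 0.0031/0.9969 = 31/9969.
Target odds = 0.99/0.01 = 99.
Need L⁴ ≥ 99 ÷ (31/9969) = 986931/31.
13⁴ = 28561 < 986931/31 ≤ 38416 = 14⁴, so L = 14.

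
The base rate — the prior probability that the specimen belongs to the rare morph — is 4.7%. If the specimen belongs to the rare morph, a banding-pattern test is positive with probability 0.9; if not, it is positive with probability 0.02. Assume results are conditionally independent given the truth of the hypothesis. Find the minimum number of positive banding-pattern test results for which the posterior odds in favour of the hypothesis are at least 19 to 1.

2

Prior odds = 0.047/0.953 = 47/953.
Likelihood ratio of a positive = 0.9/0.02 = 45.
Target odds = 19.
Require 45ⁿ ≥ 19 ÷ (47/953) = 18107/47.
45¹ = 45 falls short of 18107/47 but 45² = 2025 reaches it, so n = 2.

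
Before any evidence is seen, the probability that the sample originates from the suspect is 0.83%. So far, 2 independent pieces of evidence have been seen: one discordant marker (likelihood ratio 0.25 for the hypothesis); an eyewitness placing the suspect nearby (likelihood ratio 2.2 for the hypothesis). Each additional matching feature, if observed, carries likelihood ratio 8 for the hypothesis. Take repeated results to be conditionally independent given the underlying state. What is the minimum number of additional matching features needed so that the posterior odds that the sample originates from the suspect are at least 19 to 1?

5

Prior odds = 0.0083/0.9917 = 83/9917.
Combined Bayes factor of the evidence already in hand = 0.25 × 2.2 = 0.55.
Odds after that evidence = (83/9917) × 0.55 = 913/198340.
Target odds = 19.
Need 8ⁿ ≥ 19 ÷ (913/198340) = 3768460/913.
8⁴ = 4096 falls short of 3768460/913 but 8⁵ = 32768 reaches it, so n = 5.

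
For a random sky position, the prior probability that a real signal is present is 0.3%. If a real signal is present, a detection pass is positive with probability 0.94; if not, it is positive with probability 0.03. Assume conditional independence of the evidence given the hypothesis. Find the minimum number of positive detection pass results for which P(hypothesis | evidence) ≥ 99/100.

Prior odds: 0.003 ÷ 0.997 = 3/997.
Likelihood ratio of a positive = 0.94/0.03 = 94/3.
Target odds: 0.99 ÷ 0.01 = 99.
Need (3/997) × (94/3)ⁿ ≥ 99, i.e. (94/3)ⁿ ≥ 32901.
(94/3)³ = 830584/27 falls short of 32901 but (94/3)⁴ = 78074896/81 reaches it, so n = 4.

4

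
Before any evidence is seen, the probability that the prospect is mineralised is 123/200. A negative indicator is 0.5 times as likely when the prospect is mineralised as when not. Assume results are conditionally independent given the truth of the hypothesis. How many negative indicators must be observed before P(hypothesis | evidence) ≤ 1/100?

Prior odds = 0.615/0.385 = 123/77.
Likelihood ratio per negative indicator = 0.5.
Target odds: 0.01 ÷ 0.99 = 1/99.
Need (123/77) × 0.5ⁿ ≤ 1/99, i.e. 0.5ⁿ ≤ 7/1107.
0.5⁷ = 0.0078125 is still above 7/1107 but 0.5⁸ = 0.00390625 is at or below it, so n = 8.

8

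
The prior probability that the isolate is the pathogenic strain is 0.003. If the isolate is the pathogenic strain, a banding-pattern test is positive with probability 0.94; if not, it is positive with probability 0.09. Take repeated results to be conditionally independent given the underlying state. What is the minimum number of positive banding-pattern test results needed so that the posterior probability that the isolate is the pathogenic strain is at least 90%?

4

Prior odds = 0.003/0.997 = 3/997.
Likelihood ratio of a positive = 0.94/0.09 = 94/9.
Target posterior odds = 0.9/0.1 = 9.
Require (94/9)ⁿ ≥ 9 ÷ (3/997) = 2991.
(94/9)³ = 830584/729 falls short of 2991 but (94/9)⁴ = 78074896/6561 reaches it, so n = 4.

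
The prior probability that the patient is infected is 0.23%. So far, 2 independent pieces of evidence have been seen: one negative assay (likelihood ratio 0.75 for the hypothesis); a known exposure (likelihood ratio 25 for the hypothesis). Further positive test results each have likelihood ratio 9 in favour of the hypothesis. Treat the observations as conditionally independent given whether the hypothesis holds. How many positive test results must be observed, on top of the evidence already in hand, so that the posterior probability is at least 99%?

4

Prior odds = 0.0023/0.9977 = 23/9977.
Combined Bayes factor of the evidence already in hand = 0.75 × 25 = 18.75.
Odds after that evidence = (23/9977) × 18.75 = 1725/39908.
Target odds = 0.99/0.01 = 99.
Need 9ⁿ ≥ 99 ÷ (1725/39908) = 1316964/575.
9³ = 729 falls short of 1316964/575 but 9⁴ = 6561 reaches it, so n = 4.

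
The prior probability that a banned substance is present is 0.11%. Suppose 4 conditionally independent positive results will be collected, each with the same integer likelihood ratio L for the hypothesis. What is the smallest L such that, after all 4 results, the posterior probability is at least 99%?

18

Prior odds = 0.0011/0.9989 = 11/9989.
Target odds = 0.99/0.01 = 99.
Need L⁴ ≥ 99 ÷ (11/9989) = 89901.
17⁴ = 83521 < 89901 ≤ 104976 = 18⁴, so L = 18.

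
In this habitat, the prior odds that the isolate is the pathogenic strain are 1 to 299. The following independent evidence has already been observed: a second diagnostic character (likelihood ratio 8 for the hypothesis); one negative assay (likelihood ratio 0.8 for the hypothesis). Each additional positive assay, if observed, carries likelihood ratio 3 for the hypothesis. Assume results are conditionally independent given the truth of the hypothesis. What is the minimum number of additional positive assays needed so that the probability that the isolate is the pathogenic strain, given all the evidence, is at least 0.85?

Prior odds = 1/299.
Combined Bayes factor of the evidence already in hand = 8 × 0.8 = 6.4.
Odds after that evidence = (1/299) × 6.4 = 32/1495.
Target odds = 0.85/0.15 = 17/3.
Need 3ⁿ ≥ 17/3 ÷ (32/1495) = 25415/96.
3⁵ = 243 falls short of 25415/96 but 3⁶ = 729 reaches it, so n = 6.

6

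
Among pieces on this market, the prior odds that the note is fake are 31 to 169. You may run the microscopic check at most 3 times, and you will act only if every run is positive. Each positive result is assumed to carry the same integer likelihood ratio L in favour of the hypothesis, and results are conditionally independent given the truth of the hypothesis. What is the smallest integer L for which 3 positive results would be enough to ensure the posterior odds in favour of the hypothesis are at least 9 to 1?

4

Prior odds = 31/169.
Target odds = 9.
Need L³ ≥ 9 ÷ (31/169) = 1521/31.
3³ = 27 < 1521/31 ≤ 64 = 4³, so L = 4.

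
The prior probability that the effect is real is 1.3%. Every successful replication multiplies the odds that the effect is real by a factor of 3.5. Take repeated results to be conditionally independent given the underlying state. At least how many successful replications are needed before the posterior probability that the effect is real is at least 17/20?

5

Prior odds: 0.013 ÷ 0.987 = 13/987.
Likelihood ratio per successful replication = 3.5.
Target posterior odds = 0.85/0.15 = 17/3.
Require 3.5ⁿ ≥ 17/3 ÷ (13/987) = 5593/13.
3.5⁴ = 150.0625 falls short of 5593/13 but 3.5⁵ = 525.21875 reaches it, so n = 5.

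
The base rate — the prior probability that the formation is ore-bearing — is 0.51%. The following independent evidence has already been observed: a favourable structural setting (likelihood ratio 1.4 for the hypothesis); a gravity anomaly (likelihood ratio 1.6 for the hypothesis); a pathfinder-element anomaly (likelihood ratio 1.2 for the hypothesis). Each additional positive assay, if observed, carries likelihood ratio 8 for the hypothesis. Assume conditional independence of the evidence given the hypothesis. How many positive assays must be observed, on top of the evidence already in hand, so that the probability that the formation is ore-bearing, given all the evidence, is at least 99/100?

Prior odds = 0.0051/0.9949 = 51/9949.
Combined Bayes factor of the evidence already in hand = 1.4 × 1.6 × 1.2 = 2.688.
Odds after that evidence = (51/9949) × 2.688 = 17136/1243625.
Target odds = 0.99/0.01 = 99.
Need 8ⁿ ≥ 99 ÷ (17136/1243625) = 13679875/1904.
8⁴ = 4096 falls short of 13679875/1904 but 8⁵ = 32768 reaches it, so n = 5.

5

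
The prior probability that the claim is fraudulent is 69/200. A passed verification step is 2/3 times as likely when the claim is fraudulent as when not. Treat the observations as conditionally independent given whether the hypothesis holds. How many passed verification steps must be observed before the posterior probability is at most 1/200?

Prior odds: 0.345 ÷ 0.655 = 69/131.
Likelihood ratio per passed verification step = 2/3.
Target odds: 0.005 ÷ 0.995 = 1/199.
Need (69/131) × (2/3)ⁿ ≤ 1/199, i.e. (2/3)ⁿ ≤ 131/13731.
(2/3)¹¹ = 2048/177147 is still above 131/13731 but (2/3)¹² = 4096/531441 is at or below it, so n = 12.

12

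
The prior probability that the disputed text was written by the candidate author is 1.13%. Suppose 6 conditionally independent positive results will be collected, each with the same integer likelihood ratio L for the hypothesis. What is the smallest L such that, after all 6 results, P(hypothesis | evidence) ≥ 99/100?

5

Prior odds = 0.0113/0.9887 = 113/9887.
Target odds = 0.99/0.01 = 99.
Need L⁶ ≥ 99 ÷ (113/9887) = 978813/113.
4⁶ = 4096 < 978813/113 ≤ 15625 = 5⁶, so L = 5.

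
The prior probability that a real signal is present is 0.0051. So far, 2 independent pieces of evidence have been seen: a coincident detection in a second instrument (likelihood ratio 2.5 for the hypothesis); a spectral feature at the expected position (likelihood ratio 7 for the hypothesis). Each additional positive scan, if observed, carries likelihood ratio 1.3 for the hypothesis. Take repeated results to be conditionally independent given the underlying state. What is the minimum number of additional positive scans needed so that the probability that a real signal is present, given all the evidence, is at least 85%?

16

Prior odds = 0.0051/0.9949 = 51/9949.
Combined Bayes factor of the evidence already in hand = 2.5 × 7 = 17.5.
Odds after that evidence = (51/9949) × 17.5 = 1785/19898.
Target odds = 0.85/0.15 = 17/3.
Need 1.3ⁿ ≥ 17/3 ÷ (1785/19898) = 19898/315.
1.3¹⁵ ≈51.1859 falls short of 19898/315 but 1.3¹⁶ ≈66.5417 reaches it, so n = 16.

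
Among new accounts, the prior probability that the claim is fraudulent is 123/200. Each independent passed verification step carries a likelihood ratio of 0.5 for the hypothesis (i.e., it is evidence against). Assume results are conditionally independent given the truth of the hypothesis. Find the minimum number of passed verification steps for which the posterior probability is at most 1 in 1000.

11

Prior odds: 0.615 ÷ 0.385 = 123/77.
Likelihood ratio per passed verification step = 0.5.
Target posterior odds = 0.001/0.999 = 1/999.
Require 0.5ⁿ ≤ 1/999 ÷ (123/77) = 77/122877.
0.5¹⁰ = 1/1024 is still above 77/122877 but 0.5¹¹ = 1/2048 is at or below it, so n = 11.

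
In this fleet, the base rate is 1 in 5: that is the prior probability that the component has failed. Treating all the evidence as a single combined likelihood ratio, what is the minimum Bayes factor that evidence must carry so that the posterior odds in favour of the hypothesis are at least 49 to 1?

196

Prior odds = 0.2/0.8 = 0.25.
Target odds = 49.
Required Bayes factor = 49 ÷ 0.25 = 196.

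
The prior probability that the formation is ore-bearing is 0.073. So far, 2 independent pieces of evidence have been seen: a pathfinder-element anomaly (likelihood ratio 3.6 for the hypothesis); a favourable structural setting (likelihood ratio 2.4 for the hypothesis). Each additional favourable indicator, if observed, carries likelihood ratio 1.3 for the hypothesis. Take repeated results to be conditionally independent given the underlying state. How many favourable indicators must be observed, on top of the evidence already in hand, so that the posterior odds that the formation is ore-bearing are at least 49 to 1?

17

Prior odds = 0.073/0.927 = 73/927.
Combined Bayes factor of the evidence already in hand = 3.6 × 2.4 = 8.64.
Odds after that evidence = (73/927) × 8.64 = 1752/2575.
Target odds = 49.
Need 1.3ⁿ ≥ 49 ÷ (1752/2575) = 126175/1752.
1.3¹⁶ ≈66.5417 falls short of 126175/1752 but 1.3¹⁷ ≈86.5042 reaches it, so n = 17.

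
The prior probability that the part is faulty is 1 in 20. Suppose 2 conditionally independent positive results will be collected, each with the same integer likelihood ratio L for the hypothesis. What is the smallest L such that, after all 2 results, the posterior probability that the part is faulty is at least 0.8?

9

Prior odds = 0.05/0.95 = 1/19.
Target odds = 0.8/0.2 = 4.
Need L² ≥ 4 ÷ (1/19) = 76.
8² = 64 < 76 ≤ 81 = 9², so L = 9.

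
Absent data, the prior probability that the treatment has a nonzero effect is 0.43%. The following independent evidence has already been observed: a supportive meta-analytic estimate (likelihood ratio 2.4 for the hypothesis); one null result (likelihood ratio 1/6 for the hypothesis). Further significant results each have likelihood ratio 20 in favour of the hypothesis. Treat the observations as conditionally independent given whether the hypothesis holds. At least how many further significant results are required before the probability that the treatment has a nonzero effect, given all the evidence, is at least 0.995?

4

Prior odds = 0.0043/0.9957 = 43/9957.
Combined Bayes factor of the evidence already in hand = 2.4 × (1/6) = 0.4.
Odds after that evidence = (43/9957) × 0.4 = 86/49785.
Target odds = 0.995/0.005 = 199.
Need 20ⁿ ≥ 199 ÷ (86/49785) = 9907215/86.
20³ = 8000 falls short of 9907215/86 but 20⁴ = 160000 reaches it, so n = 4.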